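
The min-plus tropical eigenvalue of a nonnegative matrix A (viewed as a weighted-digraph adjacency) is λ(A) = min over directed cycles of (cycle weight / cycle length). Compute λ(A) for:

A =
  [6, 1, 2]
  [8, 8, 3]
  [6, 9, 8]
λ(A) = 10/3

Enumerate directed cycles and compute their means (weight / length). Sample:
  cycle 0 → 0: weight = 6, length = 1, mean = 6/1 ≈ 6.000
  cycle 1 → 1: weight = 8, length = 1, mean = 8/1 ≈ 8.000
  cycle 2 → 2: weight = 8, length = 1, mean = 8/1 ≈ 8.000
  cycle 0 → 1 → 0: weight = 9, length = 2, mean = 9/2 ≈ 4.500
  cycle 0 → 2 → 0: weight = 8, length = 2, mean = 8/2 ≈ 4.000
  cycle 1 → 0 → 1: weight = 9, length = 2, mean = 9/2 ≈ 4.500
Minimum mean = 3.333, attained e.g. along the cycle 0 → 1 → 2 → 0 with weight 10 and length 3. So λ(A) = 10/3 = 10/3.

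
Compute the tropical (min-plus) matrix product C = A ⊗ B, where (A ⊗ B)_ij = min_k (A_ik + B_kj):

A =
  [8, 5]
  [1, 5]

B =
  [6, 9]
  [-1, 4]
A ⊗ B =
  [4, 9]
  [4, 9]

Apply the min-plus product entry-by-entry:
  C[0][0] = min over k of (A[0][0] + B[0][0] = 8 + 6 = 14, A[0][1] + B[1][0] = 5 + -1 = 4) = 4 (attained at k = 1)
  C[0][1] = min over k of (A[0][0] + B[0][1] = 8 + 9 = 17, A[0][1] + B[1][1] = 5 + 4 = 9) = 9 (attained at k = 1)
  C[1][0] = min over k of (A[1][0] + B[0][0] = 1 + 6 = 7, A[1][1] + B[1][0] = 5 + -1 = 4) = 4 (attained at k = 1)
  C[1][1] = min over k of (A[1][0] + B[0][1] = 1 + 9 = 10, A[1][1] + B[1][1] = 5 + 4 = 9) = 9 (attained at k = 1)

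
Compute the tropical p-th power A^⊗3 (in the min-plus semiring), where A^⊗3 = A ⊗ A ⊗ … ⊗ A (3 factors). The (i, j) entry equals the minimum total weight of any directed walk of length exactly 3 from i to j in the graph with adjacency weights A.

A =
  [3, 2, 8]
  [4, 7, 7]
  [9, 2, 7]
A^⊗3 =
  [9, 8, 12]
  [10, 9, 13]
  [9, 8, 14]

Each entry (A^⊗3)_ij equals the minimum over all length-3 walks i = v_0 → v_1 → … → v_3 = j of Σ_t A[v_t][v_{t+1}]. For example, for (i, j) = (0, 2) we minimise over 9 possible intermediate vertex sequences; the minimum is 12, attained along the walk 0 → 0 → 1 → 2.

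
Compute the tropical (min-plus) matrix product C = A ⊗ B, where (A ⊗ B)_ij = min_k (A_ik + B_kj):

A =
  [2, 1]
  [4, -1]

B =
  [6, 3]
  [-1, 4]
A ⊗ B =
  [0, 5]
  [-2, 3]

Apply the min-plus product entry-by-entry:
  C[0][0] = min over k of (A[0][0] + B[0][0] = 2 + 6 = 8, A[0][1] + B[1][0] = 1 + -1 = 0) = 0 (attained at k = 1)
  C[0][1] = min over k of (A[0][0] + B[0][1] = 2 + 3 = 5, A[0][1] + B[1][1] = 1 + 4 = 5) = 5 (attained at k = 0)
  C[1][0] = min over k of (A[1][0] + B[0][0] = 4 + 6 = 10, A[1][1] + B[1][0] = -1 + -1 = -2) = -2 (attained at k = 1)
  C[1][1] = min over k of (A[1][0] + B[0][1] = 4 + 3 = 7, A[1][1] + B[1][1] = -1 + 4 = 3) = 3 (attained at k = 1)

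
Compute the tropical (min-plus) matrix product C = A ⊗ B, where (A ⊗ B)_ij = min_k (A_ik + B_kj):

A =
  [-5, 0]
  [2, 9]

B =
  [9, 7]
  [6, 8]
A ⊗ B =
  [4, 2]
  [11, 9]

Apply the min-plus product entry-by-entry:
  C[0][0] = min over k of (A[0][0] + B[0][0] = -5 + 9 = 4, A[0][1] + B[1][0] = 0 + 6 = 6) = 4 (attained at k = 0)
  C[0][1] = min over k of (A[0][0] + B[0][1] = -5 + 7 = 2, A[0][1] + B[1][1] = 0 + 8 = 8) = 2 (attained at k = 0)
  C[1][0] = min over k of (A[1][0] + B[0][0] = 2 + 9 = 11, A[1][1] + B[1][0] = 9 + 6 = 15) = 11 (attained at k = 0)
  C[1][1] = min over k of (A[1][0] + B[0][1] = 2 + 7 = 9, A[1][1] + B[1][1] = 9 + 8 = 17) = 9 (attained at k = 0)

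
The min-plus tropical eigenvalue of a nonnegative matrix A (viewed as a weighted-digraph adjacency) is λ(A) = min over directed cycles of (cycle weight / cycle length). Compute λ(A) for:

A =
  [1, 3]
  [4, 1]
λ(A) = 1

Enumerate directed cycles and compute their means (weight / length). Sample:
  cycle 0 → 0: weight = 1, length = 1, mean = 1/1 ≈ 1.000
  cycle 1 → 1: weight = 1, length = 1, mean = 1/1 ≈ 1.000
  cycle 0 → 1 → 0: weight = 7, length = 2, mean = 7/2 ≈ 3.500
  cycle 1 → 0 → 1: weight = 7, length = 2, mean = 7/2 ≈ 3.500
Minimum mean = 1.000, attained e.g. along the cycle 0 → 0 with weight 1 and length 1. So λ(A) = 1/1 = 1.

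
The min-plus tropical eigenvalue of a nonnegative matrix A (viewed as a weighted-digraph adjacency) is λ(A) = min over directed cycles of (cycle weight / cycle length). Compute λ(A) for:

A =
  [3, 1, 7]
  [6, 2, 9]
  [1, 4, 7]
λ(A) = 2

Enumerate directed cycles and compute their means (weight / length). Sample:
  cycle 0 → 0: weight = 3, length = 1, mean = 3/1 ≈ 3.000
  cycle 1 → 1: weight = 2, length = 1, mean = 2/1 ≈ 2.000
  cycle 2 → 2: weight = 7, length = 1, mean = 7/1 ≈ 7.000
  cycle 0 → 1 → 0: weight = 7, length = 2, mean = 7/2 ≈ 3.500
  cycle 0 → 2 → 0: weight = 8, length = 2, mean = 8/2 ≈ 4.000
  cycle 1 → 0 → 1: weight = 7, length = 2, mean = 7/2 ≈ 3.500
Minimum mean = 2.000, attained e.g. along the cycle 1 → 1 with weight 2 and length 1. So λ(A) = 2/1 = 2.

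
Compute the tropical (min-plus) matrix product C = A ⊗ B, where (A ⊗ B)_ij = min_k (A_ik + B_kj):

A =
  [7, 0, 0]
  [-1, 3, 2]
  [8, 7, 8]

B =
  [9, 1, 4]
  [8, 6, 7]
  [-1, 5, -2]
A ⊗ B =
  [-1, 5, -2]
  [1, 0, 0]
  [7, 9, 6]

Apply the min-plus product entry-by-entry:
  C[0][0] = min over k of (A[0][0] + B[0][0] = 7 + 9 = 16, A[0][1] + B[1][0] = 0 + 8 = 8, A[0][2] + B[2][0] = 0 + -1 = -1) = -1 (attained at k = 2)
  C[0][1] = min over k of (A[0][0] + B[0][1] = 7 + 1 = 8, A[0][1] + B[1][1] = 0 + 6 = 6, A[0][2] + B[2][1] = 0 + 5 = 5) = 5 (attained at k = 2)
  C[0][2] = min over k of (A[0][0] + B[0][2] = 7 + 4 = 11, A[0][1] + B[1][2] = 0 + 7 = 7, A[0][2] + B[2][2] = 0 + -2 = -2) = -2 (attained at k = 2)
  C[1][0] = min over k of (A[1][0] + B[0][0] = -1 + 9 = 8, A[1][1] + B[1][0] = 3 + 8 = 11, A[1][2] + B[2][0] = 2 + -1 = 1) = 1 (attained at k = 2)
  C[1][1] = min over k of (A[1][0] + B[0][1] = -1 + 1 = 0, A[1][1] + B[1][1] = 3 + 6 = 9, A[1][2] + B[2][1] = 2 + 5 = 7) = 0 (attained at k = 0)
  C[1][2] = min over k of (A[1][0] + B[0][2] = -1 + 4 = 3, A[1][1] + B[1][2] = 3 + 7 = 10, A[1][2] + B[2][2] = 2 + -2 = 0) = 0 (attained at k = 2)
  C[2][0] = min over k of (A[2][0] + B[0][0] = 8 + 9 = 17, A[2][1] + B[1][0] = 7 + 8 = 15, A[2][2] + B[2][0] = 8 + -1 = 7) = 7 (attained at k = 2)
  C[2][1] = min over k of (A[2][0] + B[0][1] = 8 + 1 = 9, A[2][1] + B[1][1] = 7 + 6 = 13, A[2][2] + B[2][1] = 8 + 5 = 13) = 9 (attained at k = 0)
  C[2][2] = min over k of (A[2][0] + B[0][2] = 8 + 4 = 12, A[2][1] + B[1][2] = 7 + 7 = 14, A[2][2] + B[2][2] = 8 + -2 = 6) = 6 (attained at k = 2)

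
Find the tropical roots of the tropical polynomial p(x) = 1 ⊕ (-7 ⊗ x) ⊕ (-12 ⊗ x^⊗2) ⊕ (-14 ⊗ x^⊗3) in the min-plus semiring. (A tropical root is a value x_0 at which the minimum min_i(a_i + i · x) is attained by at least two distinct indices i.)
Roots: {2, 5, 8}

Each tropical root is a break point of the lower envelope of the lines y = a_i + i · x (there are 4 lines, with slopes 0, 1, ..., 3). Only the lines that attain the minimum somewhere contribute to roots; other lines are dominated. Here the surviving (envelope) indices are i = 3, i = 2, i = 1, i = 0.
Intersections between consecutive envelope lines give the roots: for adjacent envelope indices i < j the intersection is x = (a_i − a_j) / (j − i). Reading off the sorted break points: {2, 5, 8}.
Verification: at each break x_0, at least two indices attain the minimum of min_i(a_i + i · x_0).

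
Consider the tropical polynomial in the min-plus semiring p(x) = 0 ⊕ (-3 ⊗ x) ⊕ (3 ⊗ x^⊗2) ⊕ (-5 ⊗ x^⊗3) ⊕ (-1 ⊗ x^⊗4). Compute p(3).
p(3) = 0

A tropical monomial a ⊗ x^⊗i evaluates to a + i · x. Evaluating each term at x = 3:
  Term 0 contributes 0 + 0 · 3 = 0
  Term 1 contributes -3 + 1 · 3 = 0
  Term 2 contributes 3 + 2 · 3 = 9
  Term 3 contributes -5 + 3 · 3 = 4
  Term 4 contributes -1 + 4 · 3 = 11
p(3) = ⊕ of these = min[0, 0, 9, 4, 11] = 0.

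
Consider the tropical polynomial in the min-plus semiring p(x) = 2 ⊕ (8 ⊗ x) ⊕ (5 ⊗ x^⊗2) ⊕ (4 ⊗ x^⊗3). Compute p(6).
p(6) = 2

A tropical monomial a ⊗ x^⊗i evaluates to a + i · x. Evaluating each term at x = 6:
  Term 0 contributes 2 + 0 · 6 = 2
  Term 1 contributes 8 + 1 · 6 = 14
  Term 2 contributes 5 + 2 · 6 = 17
  Term 3 contributes 4 + 3 · 6 = 22
p(6) = ⊕ of these = min[2, 14, 17, 22] = 2.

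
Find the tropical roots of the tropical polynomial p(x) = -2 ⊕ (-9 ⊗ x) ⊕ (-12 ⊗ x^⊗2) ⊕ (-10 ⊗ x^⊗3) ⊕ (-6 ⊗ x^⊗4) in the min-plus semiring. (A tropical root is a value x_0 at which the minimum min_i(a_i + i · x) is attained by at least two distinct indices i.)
Roots: {-4, -2, 3, 7}

Each tropical root is a break point of the lower envelope of the lines y = a_i + i · x (there are 5 lines, with slopes 0, 1, ..., 4). Only the lines that attain the minimum somewhere contribute to roots; other lines are dominated. Here the surviving (envelope) indices are i = 4, i = 3, i = 2, i = 1, i = 0.
Intersections between consecutive envelope lines give the roots: for adjacent envelope indices i < j the intersection is x = (a_i − a_j) / (j − i). Reading off the sorted break points: {-4, -2, 3, 7}.
Verification: at each break x_0, at least two indices attain the minimum of min_i(a_i + i · x_0).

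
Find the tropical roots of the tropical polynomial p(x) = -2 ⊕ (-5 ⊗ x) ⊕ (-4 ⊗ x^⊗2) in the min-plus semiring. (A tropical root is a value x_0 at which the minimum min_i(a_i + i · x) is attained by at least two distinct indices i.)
Roots: {-1, 3}

Each tropical root is a break point of the lower envelope of the lines y = a_i + i · x (there are 3 lines, with slopes 0, 1, ..., 2). Only the lines that attain the minimum somewhere contribute to roots; other lines are dominated. Here the surviving (envelope) indices are i = 2, i = 1, i = 0.
Intersections between consecutive envelope lines give the roots: for adjacent envelope indices i < j the intersection is x = (a_i − a_j) / (j − i). Reading off the sorted break points: {-1, 3}.
Verification: at each break x_0, at least two indices attain the minimum of min_i(a_i + i · x_0).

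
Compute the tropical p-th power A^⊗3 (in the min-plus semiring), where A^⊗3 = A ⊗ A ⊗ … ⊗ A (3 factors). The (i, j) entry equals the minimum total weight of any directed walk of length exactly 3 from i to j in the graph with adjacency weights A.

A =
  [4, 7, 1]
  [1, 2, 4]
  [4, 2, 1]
A^⊗3 =
  [4, 4, 3]
  [5, 4, 3]
  [4, 4, 3]

Each entry (A^⊗3)_ij equals the minimum over all length-3 walks i = v_0 → v_1 → … → v_3 = j of Σ_t A[v_t][v_{t+1}]. For example, for (i, j) = (0, 2) we minimise over 9 possible intermediate vertex sequences; the minimum is 3, attained along the walk 0 → 2 → 2 → 2.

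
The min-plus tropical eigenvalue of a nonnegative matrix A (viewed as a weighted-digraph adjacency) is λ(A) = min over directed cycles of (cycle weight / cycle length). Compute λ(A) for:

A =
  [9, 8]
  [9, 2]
λ(A) = 2

Enumerate directed cycles and compute their means (weight / length). Sample:
  cycle 0 → 0: weight = 9, length = 1, mean = 9/1 ≈ 9.000
  cycle 1 → 1: weight = 2, length = 1, mean = 2/1 ≈ 2.000
  cycle 0 → 1 → 0: weight = 17, length = 2, mean = 17/2 ≈ 8.500
  cycle 1 → 0 → 1: weight = 17, length = 2, mean = 17/2 ≈ 8.500
Minimum mean = 2.000, attained e.g. along the cycle 1 → 1 with weight 2 and length 1. So λ(A) = 2/1 = 2.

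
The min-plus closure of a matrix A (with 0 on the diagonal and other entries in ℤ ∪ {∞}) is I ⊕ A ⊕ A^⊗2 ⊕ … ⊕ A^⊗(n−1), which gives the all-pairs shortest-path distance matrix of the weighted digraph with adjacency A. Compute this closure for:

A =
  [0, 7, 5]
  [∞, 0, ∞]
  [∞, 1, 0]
Closure =
  [0, 6, 5]
  [∞, 0, ∞]
  [∞, 1, 0]

This is the Floyd-Warshall all-pairs shortest-path computation. For each intermediate vertex k = 0, 1, …, 2, update dist[i][j] ← min(dist[i][j], dist[i][k] + dist[k][j]). The final matrix gives, for each (i, j), the minimum total weight of any directed path from i to j (possibly empty when i = j).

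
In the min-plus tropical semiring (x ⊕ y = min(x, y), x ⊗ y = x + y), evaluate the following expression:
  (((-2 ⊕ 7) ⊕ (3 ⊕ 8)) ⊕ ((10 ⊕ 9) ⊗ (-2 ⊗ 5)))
(((-2 ⊕ 7) ⊕ (3 ⊕ 8)) ⊕ ((10 ⊕ 9) ⊗ (-2 ⊗ 5))) = -2

Expand innermost to outermost. Recall ⊕ takes the minimum of its arguments and ⊗ takes their sum. Working out the expression (((-2 ⊕ 7) ⊕ (3 ⊕ 8)) ⊕ ((10 ⊕ 9) ⊗ (-2 ⊗ 5))) gives -2.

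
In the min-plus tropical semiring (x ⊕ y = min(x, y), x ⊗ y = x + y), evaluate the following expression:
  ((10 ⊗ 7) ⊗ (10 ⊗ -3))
((10 ⊗ 7) ⊗ (10 ⊗ -3)) = 24

Expand innermost to outermost. Recall ⊕ takes the minimum of its arguments and ⊗ takes their sum. Working out the expression ((10 ⊗ 7) ⊗ (10 ⊗ -3)) gives 24.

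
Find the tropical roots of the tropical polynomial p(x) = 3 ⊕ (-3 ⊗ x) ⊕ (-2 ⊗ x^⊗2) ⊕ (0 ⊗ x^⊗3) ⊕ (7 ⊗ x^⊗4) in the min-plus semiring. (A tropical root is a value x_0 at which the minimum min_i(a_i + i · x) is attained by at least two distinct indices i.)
Roots: {-7, -2, -1, 6}

Each tropical root is a break point of the lower envelope of the lines y = a_i + i · x (there are 5 lines, with slopes 0, 1, ..., 4). Only the lines that attain the minimum somewhere contribute to roots; other lines are dominated. Here the surviving (envelope) indices are i = 4, i = 3, i = 2, i = 1, i = 0.
Intersections between consecutive envelope lines give the roots: for adjacent envelope indices i < j the intersection is x = (a_i − a_j) / (j − i). Reading off the sorted break points: {-7, -2, -1, 6}.
Verification: at each break x_0, at least two indices attain the minimum of min_i(a_i + i · x_0).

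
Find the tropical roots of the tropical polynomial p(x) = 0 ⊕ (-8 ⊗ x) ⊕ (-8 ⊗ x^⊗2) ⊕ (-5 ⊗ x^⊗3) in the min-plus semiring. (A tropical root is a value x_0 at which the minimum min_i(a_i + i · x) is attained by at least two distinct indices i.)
Roots: {-3, 0, 8}

Each tropical root is a break point of the lower envelope of the lines y = a_i + i · x (there are 4 lines, with slopes 0, 1, ..., 3). Only the lines that attain the minimum somewhere contribute to roots; other lines are dominated. Here the surviving (envelope) indices are i = 3, i = 2, i = 1, i = 0.
Intersections between consecutive envelope lines give the roots: for adjacent envelope indices i < j the intersection is x = (a_i − a_j) / (j − i). Reading off the sorted break points: {-3, 0, 8}.
Verification: at each break x_0, at least two indices attain the minimum of min_i(a_i + i · x_0).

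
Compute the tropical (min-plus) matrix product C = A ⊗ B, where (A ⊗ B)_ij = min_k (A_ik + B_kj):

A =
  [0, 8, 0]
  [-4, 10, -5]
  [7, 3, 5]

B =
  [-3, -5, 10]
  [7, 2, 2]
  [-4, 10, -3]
A ⊗ B =
  [-4, -5, -3]
  [-9, -9, -8]
  [1, 2, 2]

Apply the min-plus product entry-by-entry:
  C[0][0] = min over k of (A[0][0] + B[0][0] = 0 + -3 = -3, A[0][1] + B[1][0] = 8 + 7 = 15, A[0][2] + B[2][0] = 0 + -4 = -4) = -4 (attained at k = 2)
  C[0][1] = min over k of (A[0][0] + B[0][1] = 0 + -5 = -5, A[0][1] + B[1][1] = 8 + 2 = 10, A[0][2] + B[2][1] = 0 + 10 = 10) = -5 (attained at k = 0)
  C[0][2] = min over k of (A[0][0] + B[0][2] = 0 + 10 = 10, A[0][1] + B[1][2] = 8 + 2 = 10, A[0][2] + B[2][2] = 0 + -3 = -3) = -3 (attained at k = 2)
  C[1][0] = min over k of (A[1][0] + B[0][0] = -4 + -3 = -7, A[1][1] + B[1][0] = 10 + 7 = 17, A[1][2] + B[2][0] = -5 + -4 = -9) = -9 (attained at k = 2)
  C[1][1] = min over k of (A[1][0] + B[0][1] = -4 + -5 = -9, A[1][1] + B[1][1] = 10 + 2 = 12, A[1][2] + B[2][1] = -5 + 10 = 5) = -9 (attained at k = 0)
  C[1][2] = min over k of (A[1][0] + B[0][2] = -4 + 10 = 6, A[1][1] + B[1][2] = 10 + 2 = 12, A[1][2] + B[2][2] = -5 + -3 = -8) = -8 (attained at k = 2)
  C[2][0] = min over k of (A[2][0] + B[0][0] = 7 + -3 = 4, A[2][1] + B[1][0] = 3 + 7 = 10, A[2][2] + B[2][0] = 5 + -4 = 1) = 1 (attained at k = 2)
  C[2][1] = min over k of (A[2][0] + B[0][1] = 7 + -5 = 2, A[2][1] + B[1][1] = 3 + 2 = 5, A[2][2] + B[2][1] = 5 + 10 = 15) = 2 (attained at k = 0)
  C[2][2] = min over k of (A[2][0] + B[0][2] = 7 + 10 = 17, A[2][1] + B[1][2] = 3 + 2 = 5, A[2][2] + B[2][2] = 5 + -3 = 2) = 2 (attained at k = 2)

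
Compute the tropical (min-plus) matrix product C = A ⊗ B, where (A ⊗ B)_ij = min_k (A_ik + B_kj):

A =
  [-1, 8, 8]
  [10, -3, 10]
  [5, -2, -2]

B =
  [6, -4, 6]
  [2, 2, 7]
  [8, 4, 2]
A ⊗ B =
  [5, -5, 5]
  [-1, -1, 4]
  [0, 0, 0]

Apply the min-plus product entry-by-entry:
  C[0][0] = min over k of (A[0][0] + B[0][0] = -1 + 6 = 5, A[0][1] + B[1][0] = 8 + 2 = 10, A[0][2] + B[2][0] = 8 + 8 = 16) = 5 (attained at k = 0)
  C[0][1] = min over k of (A[0][0] + B[0][1] = -1 + -4 = -5, A[0][1] + B[1][1] = 8 + 2 = 10, A[0][2] + B[2][1] = 8 + 4 = 12) = -5 (attained at k = 0)
  C[0][2] = min over k of (A[0][0] + B[0][2] = -1 + 6 = 5, A[0][1] + B[1][2] = 8 + 7 = 15, A[0][2] + B[2][2] = 8 + 2 = 10) = 5 (attained at k = 0)
  C[1][0] = min over k of (A[1][0] + B[0][0] = 10 + 6 = 16, A[1][1] + B[1][0] = -3 + 2 = -1, A[1][2] + B[2][0] = 10 + 8 = 18) = -1 (attained at k = 1)
  C[1][1] = min over k of (A[1][0] + B[0][1] = 10 + -4 = 6, A[1][1] + B[1][1] = -3 + 2 = -1, A[1][2] + B[2][1] = 10 + 4 = 14) = -1 (attained at k = 1)
  C[1][2] = min over k of (A[1][0] + B[0][2] = 10 + 6 = 16, A[1][1] + B[1][2] = -3 + 7 = 4, A[1][2] + B[2][2] = 10 + 2 = 12) = 4 (attained at k = 1)
  C[2][0] = min over k of (A[2][0] + B[0][0] = 5 + 6 = 11, A[2][1] + B[1][0] = -2 + 2 = 0, A[2][2] + B[2][0] = -2 + 8 = 6) = 0 (attained at k = 1)
  C[2][1] = min over k of (A[2][0] + B[0][1] = 5 + -4 = 1, A[2][1] + B[1][1] = -2 + 2 = 0, A[2][2] + B[2][1] = -2 + 4 = 2) = 0 (attained at k = 1)
  C[2][2] = min over k of (A[2][0] + B[0][2] = 5 + 6 = 11, A[2][1] + B[1][2] = -2 + 7 = 5, A[2][2] + B[2][2] = -2 + 2 = 0) = 0 (attained at k = 2)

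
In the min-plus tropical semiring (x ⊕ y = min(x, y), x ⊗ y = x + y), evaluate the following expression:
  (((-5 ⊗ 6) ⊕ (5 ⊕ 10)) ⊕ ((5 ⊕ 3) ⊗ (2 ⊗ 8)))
(((-5 ⊗ 6) ⊕ (5 ⊕ 10)) ⊕ ((5 ⊕ 3) ⊗ (2 ⊗ 8))) = 1

Expand innermost to outermost. Recall ⊕ takes the minimum of its arguments and ⊗ takes their sum. Working out the expression (((-5 ⊗ 6) ⊕ (5 ⊕ 10)) ⊕ ((5 ⊕ 3) ⊗ (2 ⊗ 8))) gives 1.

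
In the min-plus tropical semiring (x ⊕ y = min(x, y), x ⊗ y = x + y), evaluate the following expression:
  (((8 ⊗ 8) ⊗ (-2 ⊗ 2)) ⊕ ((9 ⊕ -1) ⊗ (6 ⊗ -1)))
(((8 ⊗ 8) ⊗ (-2 ⊗ 2)) ⊕ ((9 ⊕ -1) ⊗ (6 ⊗ -1))) = 4

Expand innermost to outermost. Recall ⊕ takes the minimum of its arguments and ⊗ takes their sum. Working out the expression (((8 ⊗ 8) ⊗ (-2 ⊗ 2)) ⊕ ((9 ⊕ -1) ⊗ (6 ⊗ -1))) gives 4.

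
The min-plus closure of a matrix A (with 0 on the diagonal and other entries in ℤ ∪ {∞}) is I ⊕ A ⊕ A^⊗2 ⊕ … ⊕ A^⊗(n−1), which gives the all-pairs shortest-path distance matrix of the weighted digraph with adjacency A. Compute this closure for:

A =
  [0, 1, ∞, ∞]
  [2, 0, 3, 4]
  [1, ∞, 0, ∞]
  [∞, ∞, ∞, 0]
Closure =
  [0, 1, 4, 5]
  [2, 0, 3, 4]
  [1, 2, 0, 6]
  [∞, ∞, ∞, 0]

This is the Floyd-Warshall all-pairs shortest-path computation. For each intermediate vertex k = 0, 1, …, 3, update dist[i][j] ← min(dist[i][j], dist[i][k] + dist[k][j]). The final matrix gives, for each (i, j), the minimum total weight of any directed path from i to j (possibly empty when i = j).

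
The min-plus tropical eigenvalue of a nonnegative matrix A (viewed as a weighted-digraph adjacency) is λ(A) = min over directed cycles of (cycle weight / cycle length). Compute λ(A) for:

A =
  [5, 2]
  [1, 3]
λ(A) = 3/2

Enumerate directed cycles and compute their means (weight / length). Sample:
  cycle 0 → 0: weight = 5, length = 1, mean = 5/1 ≈ 5.000
  cycle 1 → 1: weight = 3, length = 1, mean = 3/1 ≈ 3.000
  cycle 0 → 1 → 0: weight = 3, length = 2, mean = 3/2 ≈ 1.500
  cycle 1 → 0 → 1: weight = 3, length = 2, mean = 3/2 ≈ 1.500
Minimum mean = 1.500, attained e.g. along the cycle 0 → 1 → 0 with weight 3 and length 2. So λ(A) = 3/2 = 3/2.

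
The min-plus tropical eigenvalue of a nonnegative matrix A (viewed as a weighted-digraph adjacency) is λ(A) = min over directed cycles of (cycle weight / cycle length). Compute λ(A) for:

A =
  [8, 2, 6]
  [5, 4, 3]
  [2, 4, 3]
λ(A) = 7/3

Enumerate directed cycles and compute their means (weight / length). Sample:
  cycle 0 → 0: weight = 8, length = 1, mean = 8/1 ≈ 8.000
  cycle 1 → 1: weight = 4, length = 1, mean = 4/1 ≈ 4.000
  cycle 2 → 2: weight = 3, length = 1, mean = 3/1 ≈ 3.000
  cycle 0 → 1 → 0: weight = 7, length = 2, mean = 7/2 ≈ 3.500
  cycle 0 → 2 → 0: weight = 8, length = 2, mean = 8/2 ≈ 4.000
  cycle 1 → 0 → 1: weight = 7, length = 2, mean = 7/2 ≈ 3.500
Minimum mean = 2.333, attained e.g. along the cycle 0 → 1 → 2 → 0 with weight 7 and length 3. So λ(A) = 7/3 = 7/3.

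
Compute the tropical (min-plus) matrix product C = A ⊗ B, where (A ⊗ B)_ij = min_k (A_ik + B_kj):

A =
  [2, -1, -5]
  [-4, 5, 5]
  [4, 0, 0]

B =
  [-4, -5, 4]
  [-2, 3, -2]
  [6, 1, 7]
A ⊗ B =
  [-3, -4, -3]
  [-8, -9, 0]
  [-2, -1, -2]

Apply the min-plus product entry-by-entry:
  C[0][0] = min over k of (A[0][0] + B[0][0] = 2 + -4 = -2, A[0][1] + B[1][0] = -1 + -2 = -3, A[0][2] + B[2][0] = -5 + 6 = 1) = -3 (attained at k = 1)
  C[0][1] = min over k of (A[0][0] + B[0][1] = 2 + -5 = -3, A[0][1] + B[1][1] = -1 + 3 = 2, A[0][2] + B[2][1] = -5 + 1 = -4) = -4 (attained at k = 2)
  C[0][2] = min over k of (A[0][0] + B[0][2] = 2 + 4 = 6, A[0][1] + B[1][2] = -1 + -2 = -3, A[0][2] + B[2][2] = -5 + 7 = 2) = -3 (attained at k = 1)
  C[1][0] = min over k of (A[1][0] + B[0][0] = -4 + -4 = -8, A[1][1] + B[1][0] = 5 + -2 = 3, A[1][2] + B[2][0] = 5 + 6 = 11) = -8 (attained at k = 0)
  C[1][1] = min over k of (A[1][0] + B[0][1] = -4 + -5 = -9, A[1][1] + B[1][1] = 5 + 3 = 8, A[1][2] + B[2][1] = 5 + 1 = 6) = -9 (attained at k = 0)
  C[1][2] = min over k of (A[1][0] + B[0][2] = -4 + 4 = 0, A[1][1] + B[1][2] = 5 + -2 = 3, A[1][2] + B[2][2] = 5 + 7 = 12) = 0 (attained at k = 0)
  C[2][0] = min over k of (A[2][0] + B[0][0] = 4 + -4 = 0, A[2][1] + B[1][0] = 0 + -2 = -2, A[2][2] + B[2][0] = 0 + 6 = 6) = -2 (attained at k = 1)
  C[2][1] = min over k of (A[2][0] + B[0][1] = 4 + -5 = -1, A[2][1] + B[1][1] = 0 + 3 = 3, A[2][2] + B[2][1] = 0 + 1 = 1) = -1 (attained at k = 0)
  C[2][2] = min over k of (A[2][0] + B[0][2] = 4 + 4 = 8, A[2][1] + B[1][2] = 0 + -2 = -2, A[2][2] + B[2][2] = 0 + 7 = 7) = -2 (attained at k = 1)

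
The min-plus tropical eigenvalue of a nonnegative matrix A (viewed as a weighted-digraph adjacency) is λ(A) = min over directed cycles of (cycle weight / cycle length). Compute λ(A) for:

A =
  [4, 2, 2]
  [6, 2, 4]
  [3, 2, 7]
λ(A) = 2

Enumerate directed cycles and compute their means (weight / length). Sample:
  cycle 0 → 0: weight = 4, length = 1, mean = 4/1 ≈ 4.000
  cycle 1 → 1: weight = 2, length = 1, mean = 2/1 ≈ 2.000
  cycle 2 → 2: weight = 7, length = 1, mean = 7/1 ≈ 7.000
  cycle 0 → 1 → 0: weight = 8, length = 2, mean = 8/2 ≈ 4.000
  cycle 0 → 2 → 0: weight = 5, length = 2, mean = 5/2 ≈ 2.500
  cycle 1 → 0 → 1: weight = 8, length = 2, mean = 8/2 ≈ 4.000
Minimum mean = 2.000, attained e.g. along the cycle 1 → 1 with weight 2 and length 1. So λ(A) = 2/1 = 2.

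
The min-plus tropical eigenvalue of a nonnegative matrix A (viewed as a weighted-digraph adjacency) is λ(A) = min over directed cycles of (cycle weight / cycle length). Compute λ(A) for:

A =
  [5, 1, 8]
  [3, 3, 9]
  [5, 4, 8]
λ(A) = 2

Enumerate directed cycles and compute their means (weight / length). Sample:
  cycle 0 → 0: weight = 5, length = 1, mean = 5/1 ≈ 5.000
  cycle 1 → 1: weight = 3, length = 1, mean = 3/1 ≈ 3.000
  cycle 2 → 2: weight = 8, length = 1, mean = 8/1 ≈ 8.000
  cycle 0 → 1 → 0: weight = 4, length = 2, mean = 4/2 ≈ 2.000
  cycle 0 → 2 → 0: weight = 13, length = 2, mean = 13/2 ≈ 6.500
  cycle 1 → 0 → 1: weight = 4, length = 2, mean = 4/2 ≈ 2.000
Minimum mean = 2.000, attained e.g. along the cycle 0 → 1 → 0 with weight 4 and length 2. So λ(A) = 4/2 = 2.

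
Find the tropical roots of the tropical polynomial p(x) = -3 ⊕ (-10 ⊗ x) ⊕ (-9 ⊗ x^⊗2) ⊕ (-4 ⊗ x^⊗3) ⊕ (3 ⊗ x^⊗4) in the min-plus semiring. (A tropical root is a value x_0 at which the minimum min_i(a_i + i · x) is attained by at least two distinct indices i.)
Roots: {-7, -5, -1, 7}

Each tropical root is a break point of the lower envelope of the lines y = a_i + i · x (there are 5 lines, with slopes 0, 1, ..., 4). Only the lines that attain the minimum somewhere contribute to roots; other lines are dominated. Here the surviving (envelope) indices are i = 4, i = 3, i = 2, i = 1, i = 0.
Intersections between consecutive envelope lines give the roots: for adjacent envelope indices i < j the intersection is x = (a_i − a_j) / (j − i). Reading off the sorted break points: {-7, -5, -1, 7}.
Verification: at each break x_0, at least two indices attain the minimum of min_i(a_i + i · x_0).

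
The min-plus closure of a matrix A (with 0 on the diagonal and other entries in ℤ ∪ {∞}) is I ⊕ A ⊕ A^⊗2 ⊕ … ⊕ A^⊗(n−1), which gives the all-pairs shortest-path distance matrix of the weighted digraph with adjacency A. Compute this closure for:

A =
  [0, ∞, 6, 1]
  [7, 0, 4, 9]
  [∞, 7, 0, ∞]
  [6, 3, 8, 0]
Closure =
  [0, 4, 6, 1]
  [7, 0, 4, 8]
  [14, 7, 0, 15]
  [6, 3, 7, 0]

This is the Floyd-Warshall all-pairs shortest-path computation. For each intermediate vertex k = 0, 1, …, 3, update dist[i][j] ← min(dist[i][j], dist[i][k] + dist[k][j]). The final matrix gives, for each (i, j), the minimum total weight of any directed path from i to j (possibly empty when i = j).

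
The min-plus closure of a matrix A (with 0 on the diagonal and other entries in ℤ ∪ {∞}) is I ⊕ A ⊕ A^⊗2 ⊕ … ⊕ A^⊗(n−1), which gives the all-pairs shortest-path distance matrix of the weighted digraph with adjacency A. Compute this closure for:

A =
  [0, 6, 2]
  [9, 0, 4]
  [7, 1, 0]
Closure =
  [0, 3, 2]
  [9, 0, 4]
  [7, 1, 0]

This is the Floyd-Warshall all-pairs shortest-path computation. For each intermediate vertex k = 0, 1, …, 2, update dist[i][j] ← min(dist[i][j], dist[i][k] + dist[k][j]). The final matrix gives, for each (i, j), the minimum total weight of any directed path from i to j (possibly empty when i = j).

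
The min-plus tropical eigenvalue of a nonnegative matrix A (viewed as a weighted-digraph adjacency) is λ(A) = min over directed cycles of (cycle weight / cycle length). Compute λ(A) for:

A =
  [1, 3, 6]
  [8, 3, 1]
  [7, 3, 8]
λ(A) = 1

Enumerate directed cycles and compute their means (weight / length). Sample:
  cycle 0 → 0: weight = 1, length = 1, mean = 1/1 ≈ 1.000
  cycle 1 → 1: weight = 3, length = 1, mean = 3/1 ≈ 3.000
  cycle 2 → 2: weight = 8, length = 1, mean = 8/1 ≈ 8.000
  cycle 0 → 1 → 0: weight = 11, length = 2, mean = 11/2 ≈ 5.500
  cycle 0 → 2 → 0: weight = 13, length = 2, mean = 13/2 ≈ 6.500
  cycle 1 → 0 → 1: weight = 11, length = 2, mean = 11/2 ≈ 5.500
Minimum mean = 1.000, attained e.g. along the cycle 0 → 0 with weight 1 and length 1. So λ(A) = 1/1 = 1.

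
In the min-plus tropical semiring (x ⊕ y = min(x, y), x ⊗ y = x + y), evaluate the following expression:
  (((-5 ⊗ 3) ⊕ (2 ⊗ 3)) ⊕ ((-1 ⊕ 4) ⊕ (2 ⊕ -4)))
(((-5 ⊗ 3) ⊕ (2 ⊗ 3)) ⊕ ((-1 ⊕ 4) ⊕ (2 ⊕ -4))) = -4

Expand innermost to outermost. Recall ⊕ takes the minimum of its arguments and ⊗ takes their sum. Working out the expression (((-5 ⊗ 3) ⊕ (2 ⊗ 3)) ⊕ ((-1 ⊕ 4) ⊕ (2 ⊕ -4))) gives -4.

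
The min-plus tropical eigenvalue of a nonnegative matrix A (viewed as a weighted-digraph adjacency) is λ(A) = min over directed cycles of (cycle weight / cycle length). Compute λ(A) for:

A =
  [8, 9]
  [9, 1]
λ(A) = 1

Enumerate directed cycles and compute their means (weight / length). Sample:
  cycle 0 → 0: weight = 8, length = 1, mean = 8/1 ≈ 8.000
  cycle 1 → 1: weight = 1, length = 1, mean = 1/1 ≈ 1.000
  cycle 0 → 1 → 0: weight = 18, length = 2, mean = 18/2 ≈ 9.000
  cycle 1 → 0 → 1: weight = 18, length = 2, mean = 18/2 ≈ 9.000
Minimum mean = 1.000, attained e.g. along the cycle 1 → 1 with weight 1 and length 1. So λ(A) = 1/1 = 1.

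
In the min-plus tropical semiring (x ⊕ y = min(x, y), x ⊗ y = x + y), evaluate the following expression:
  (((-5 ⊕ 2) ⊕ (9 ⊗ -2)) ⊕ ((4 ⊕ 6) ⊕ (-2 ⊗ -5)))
(((-5 ⊕ 2) ⊕ (9 ⊗ -2)) ⊕ ((4 ⊕ 6) ⊕ (-2 ⊗ -5))) = -7

Expand innermost to outermost. Recall ⊕ takes the minimum of its arguments and ⊗ takes their sum. Working out the expression (((-5 ⊕ 2) ⊕ (9 ⊗ -2)) ⊕ ((4 ⊕ 6) ⊕ (-2 ⊗ -5))) gives -7.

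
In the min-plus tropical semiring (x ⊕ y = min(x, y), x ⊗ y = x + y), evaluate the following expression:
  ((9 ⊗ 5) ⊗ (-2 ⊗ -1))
((9 ⊗ 5) ⊗ (-2 ⊗ -1)) = 11

Expand innermost to outermost. Recall ⊕ takes the minimum of its arguments and ⊗ takes their sum. Working out the expression ((9 ⊗ 5) ⊗ (-2 ⊗ -1)) gives 11.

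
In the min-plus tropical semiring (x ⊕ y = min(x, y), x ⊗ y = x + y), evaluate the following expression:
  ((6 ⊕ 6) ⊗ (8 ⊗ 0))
((6 ⊕ 6) ⊗ (8 ⊗ 0)) = 14

Expand innermost to outermost. Recall ⊕ takes the minimum of its arguments and ⊗ takes their sum. Working out the expression ((6 ⊕ 6) ⊗ (8 ⊗ 0)) gives 14.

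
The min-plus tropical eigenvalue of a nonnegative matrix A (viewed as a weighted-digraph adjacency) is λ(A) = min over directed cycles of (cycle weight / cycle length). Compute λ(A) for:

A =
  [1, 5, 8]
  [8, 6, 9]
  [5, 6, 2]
λ(A) = 1

Enumerate directed cycles and compute their means (weight / length). Sample:
  cycle 0 → 0: weight = 1, length = 1, mean = 1/1 ≈ 1.000
  cycle 1 → 1: weight = 6, length = 1, mean = 6/1 ≈ 6.000
  cycle 2 → 2: weight = 2, length = 1, mean = 2/1 ≈ 2.000
  cycle 0 → 1 → 0: weight = 13, length = 2, mean = 13/2 ≈ 6.500
  cycle 0 → 2 → 0: weight = 13, length = 2, mean = 13/2 ≈ 6.500
  cycle 1 → 0 → 1: weight = 13, length = 2, mean = 13/2 ≈ 6.500
Minimum mean = 1.000, attained e.g. along the cycle 0 → 0 with weight 1 and length 1. So λ(A) = 1/1 = 1.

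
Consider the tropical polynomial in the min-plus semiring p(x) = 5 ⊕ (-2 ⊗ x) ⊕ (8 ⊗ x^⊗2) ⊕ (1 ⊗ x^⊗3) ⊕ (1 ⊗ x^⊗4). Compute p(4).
p(4) = 2

A tropical monomial a ⊗ x^⊗i evaluates to a + i · x. Evaluating each term at x = 4:
  Term 0 contributes 5 + 0 · 4 = 5
  Term 1 contributes -2 + 1 · 4 = 2
  Term 2 contributes 8 + 2 · 4 = 16
  Term 3 contributes 1 + 3 · 4 = 13
  Term 4 contributes 1 + 4 · 4 = 17
p(4) = ⊕ of these = min[5, 2, 16, 13, 17] = 2.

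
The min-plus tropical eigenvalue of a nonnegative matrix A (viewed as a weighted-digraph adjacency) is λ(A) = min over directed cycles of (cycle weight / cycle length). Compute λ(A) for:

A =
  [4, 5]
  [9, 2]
λ(A) = 2

Enumerate directed cycles and compute their means (weight / length). Sample:
  cycle 0 → 0: weight = 4, length = 1, mean = 4/1 ≈ 4.000
  cycle 1 → 1: weight = 2, length = 1, mean = 2/1 ≈ 2.000
  cycle 0 → 1 → 0: weight = 14, length = 2, mean = 14/2 ≈ 7.000
  cycle 1 → 0 → 1: weight = 14, length = 2, mean = 14/2 ≈ 7.000
Minimum mean = 2.000, attained e.g. along the cycle 1 → 1 with weight 2 and length 1. So λ(A) = 2/1 = 2.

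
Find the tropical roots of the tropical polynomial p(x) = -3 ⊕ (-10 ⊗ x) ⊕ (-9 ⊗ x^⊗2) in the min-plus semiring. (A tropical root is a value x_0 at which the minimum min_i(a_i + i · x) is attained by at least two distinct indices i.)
Roots: {-1, 7}

Each tropical root is a break point of the lower envelope of the lines y = a_i + i · x (there are 3 lines, with slopes 0, 1, ..., 2). Only the lines that attain the minimum somewhere contribute to roots; other lines are dominated. Here the surviving (envelope) indices are i = 2, i = 1, i = 0.
Intersections between consecutive envelope lines give the roots: for adjacent envelope indices i < j the intersection is x = (a_i − a_j) / (j − i). Reading off the sorted break points: {-1, 7}.
Verification: at each break x_0, at least two indices attain the minimum of min_i(a_i + i · x_0).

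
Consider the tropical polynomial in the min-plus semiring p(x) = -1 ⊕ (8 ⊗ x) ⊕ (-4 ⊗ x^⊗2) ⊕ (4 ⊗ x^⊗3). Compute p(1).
p(1) = -2

A tropical monomial a ⊗ x^⊗i evaluates to a + i · x. Evaluating each term at x = 1:
  Term 0 contributes -1 + 0 · 1 = -1
  Term 1 contributes 8 + 1 · 1 = 9
  Term 2 contributes -4 + 2 · 1 = -2
  Term 3 contributes 4 + 3 · 1 = 7
p(1) = ⊕ of these = min[-1, 9, -2, 7] = -2.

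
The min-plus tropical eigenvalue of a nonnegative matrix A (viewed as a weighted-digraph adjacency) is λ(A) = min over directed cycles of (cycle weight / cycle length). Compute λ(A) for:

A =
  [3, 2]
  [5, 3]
λ(A) = 3

Enumerate directed cycles and compute their means (weight / length). Sample:
  cycle 0 → 0: weight = 3, length = 1, mean = 3/1 ≈ 3.000
  cycle 1 → 1: weight = 3, length = 1, mean = 3/1 ≈ 3.000
  cycle 0 → 1 → 0: weight = 7, length = 2, mean = 7/2 ≈ 3.500
  cycle 1 → 0 → 1: weight = 7, length = 2, mean = 7/2 ≈ 3.500
Minimum mean = 3.000, attained e.g. along the cycle 0 → 0 with weight 3 and length 1. So λ(A) = 3/1 = 3.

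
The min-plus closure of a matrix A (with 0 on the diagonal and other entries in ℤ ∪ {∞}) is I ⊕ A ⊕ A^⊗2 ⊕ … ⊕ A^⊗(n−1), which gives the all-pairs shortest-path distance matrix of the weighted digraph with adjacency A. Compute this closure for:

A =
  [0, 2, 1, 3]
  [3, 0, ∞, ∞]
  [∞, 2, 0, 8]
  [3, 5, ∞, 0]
Closure =
  [0, 2, 1, 3]
  [3, 0, 4, 6]
  [5, 2, 0, 8]
  [3, 5, 4, 0]

This is the Floyd-Warshall all-pairs shortest-path computation. For each intermediate vertex k = 0, 1, …, 3, update dist[i][j] ← min(dist[i][j], dist[i][k] + dist[k][j]). The final matrix gives, for each (i, j), the minimum total weight of any directed path from i to j (possibly empty when i = j).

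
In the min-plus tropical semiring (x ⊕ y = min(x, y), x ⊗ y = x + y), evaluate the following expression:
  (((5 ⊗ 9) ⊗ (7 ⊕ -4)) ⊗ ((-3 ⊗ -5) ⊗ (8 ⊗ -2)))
(((5 ⊗ 9) ⊗ (7 ⊕ -4)) ⊗ ((-3 ⊗ -5) ⊗ (8 ⊗ -2))) = 8

Expand innermost to outermost. Recall ⊕ takes the minimum of its arguments and ⊗ takes their sum. Working out the expression (((5 ⊗ 9) ⊗ (7 ⊕ -4)) ⊗ ((-3 ⊗ -5) ⊗ (8 ⊗ -2))) gives 8.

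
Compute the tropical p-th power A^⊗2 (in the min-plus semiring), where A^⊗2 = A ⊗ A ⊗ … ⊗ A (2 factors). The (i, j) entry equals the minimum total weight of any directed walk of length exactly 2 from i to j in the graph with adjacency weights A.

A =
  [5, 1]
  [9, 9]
A^⊗2 =
  [10, 6]
  [14, 10]

Each entry (A^⊗2)_ij equals the minimum over all length-2 walks i = v_0 → v_1 → … → v_2 = j of Σ_t A[v_t][v_{t+1}]. For example, for (i, j) = (0, 1) we minimise over 2 possible intermediate vertex sequences; the minimum is 6, attained along the walk 0 → 0 → 1.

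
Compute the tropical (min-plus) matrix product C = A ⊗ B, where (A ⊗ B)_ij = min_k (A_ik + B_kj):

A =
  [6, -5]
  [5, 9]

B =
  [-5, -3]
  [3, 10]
A ⊗ B =
  [-2, 3]
  [0, 2]

Apply the min-plus product entry-by-entry:
  C[0][0] = min over k of (A[0][0] + B[0][0] = 6 + -5 = 1, A[0][1] + B[1][0] = -5 + 3 = -2) = -2 (attained at k = 1)
  C[0][1] = min over k of (A[0][0] + B[0][1] = 6 + -3 = 3, A[0][1] + B[1][1] = -5 + 10 = 5) = 3 (attained at k = 0)
  C[1][0] = min over k of (A[1][0] + B[0][0] = 5 + -5 = 0, A[1][1] + B[1][0] = 9 + 3 = 12) = 0 (attained at k = 0)
  C[1][1] = min over k of (A[1][0] + B[0][1] = 5 + -3 = 2, A[1][1] + B[1][1] = 9 + 10 = 19) = 2 (attained at k = 0)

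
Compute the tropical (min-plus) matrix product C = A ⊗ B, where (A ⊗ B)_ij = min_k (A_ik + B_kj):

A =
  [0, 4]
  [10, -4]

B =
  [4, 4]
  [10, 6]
A ⊗ B =
  [4, 4]
  [6, 2]

Apply the min-plus product entry-by-entry:
  C[0][0] = min over k of (A[0][0] + B[0][0] = 0 + 4 = 4, A[0][1] + B[1][0] = 4 + 10 = 14) = 4 (attained at k = 0)
  C[0][1] = min over k of (A[0][0] + B[0][1] = 0 + 4 = 4, A[0][1] + B[1][1] = 4 + 6 = 10) = 4 (attained at k = 0)
  C[1][0] = min over k of (A[1][0] + B[0][0] = 10 + 4 = 14, A[1][1] + B[1][0] = -4 + 10 = 6) = 6 (attained at k = 1)
  C[1][1] = min over k of (A[1][0] + B[0][1] = 10 + 4 = 14, A[1][1] + B[1][1] = -4 + 6 = 2) = 2 (attained at k = 1)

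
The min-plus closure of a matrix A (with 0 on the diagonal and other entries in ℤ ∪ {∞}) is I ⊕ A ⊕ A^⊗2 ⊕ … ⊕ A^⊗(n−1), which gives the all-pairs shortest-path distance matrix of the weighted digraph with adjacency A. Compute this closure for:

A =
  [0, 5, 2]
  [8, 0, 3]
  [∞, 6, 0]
Closure =
  [0, 5, 2]
  [8, 0, 3]
  [14, 6, 0]

This is the Floyd-Warshall all-pairs shortest-path computation. For each intermediate vertex k = 0, 1, …, 2, update dist[i][j] ← min(dist[i][j], dist[i][k] + dist[k][j]). The final matrix gives, for each (i, j), the minimum total weight of any directed path from i to j (possibly empty when i = j).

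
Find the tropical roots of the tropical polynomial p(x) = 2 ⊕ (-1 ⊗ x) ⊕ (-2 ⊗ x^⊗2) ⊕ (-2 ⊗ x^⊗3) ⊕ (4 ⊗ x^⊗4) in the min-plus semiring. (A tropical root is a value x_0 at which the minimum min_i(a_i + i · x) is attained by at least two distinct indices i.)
Roots: {-6, 0, 1, 3}

Each tropical root is a break point of the lower envelope of the lines y = a_i + i · x (there are 5 lines, with slopes 0, 1, ..., 4). Only the lines that attain the minimum somewhere contribute to roots; other lines are dominated. Here the surviving (envelope) indices are i = 4, i = 3, i = 2, i = 1, i = 0.
Intersections between consecutive envelope lines give the roots: for adjacent envelope indices i < j the intersection is x = (a_i − a_j) / (j − i). Reading off the sorted break points: {-6, 0, 1, 3}.
Verification: at each break x_0, at least two indices attain the minimum of min_i(a_i + i · x_0).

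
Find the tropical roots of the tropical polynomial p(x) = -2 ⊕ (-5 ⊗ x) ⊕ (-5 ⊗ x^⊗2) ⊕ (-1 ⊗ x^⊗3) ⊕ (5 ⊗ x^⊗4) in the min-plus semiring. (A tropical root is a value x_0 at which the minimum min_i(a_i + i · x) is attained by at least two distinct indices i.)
Roots: {-6, -4, 0, 3}

Each tropical root is a break point of the lower envelope of the lines y = a_i + i · x (there are 5 lines, with slopes 0, 1, ..., 4). Only the lines that attain the minimum somewhere contribute to roots; other lines are dominated. Here the surviving (envelope) indices are i = 4, i = 3, i = 2, i = 1, i = 0.
Intersections between consecutive envelope lines give the roots: for adjacent envelope indices i < j the intersection is x = (a_i − a_j) / (j − i). Reading off the sorted break points: {-6, -4, 0, 3}.
Verification: at each break x_0, at least two indices attain the minimum of min_i(a_i + i · x_0).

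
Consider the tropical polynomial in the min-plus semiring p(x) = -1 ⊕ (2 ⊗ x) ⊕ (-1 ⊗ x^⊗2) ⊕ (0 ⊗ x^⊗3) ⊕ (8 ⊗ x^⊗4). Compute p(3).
p(3) = -1

A tropical monomial a ⊗ x^⊗i evaluates to a + i · x. Evaluating each term at x = 3:
  Term 0 contributes -1 + 0 · 3 = -1
  Term 1 contributes 2 + 1 · 3 = 5
  Term 2 contributes -1 + 2 · 3 = 5
  Term 3 contributes 0 + 3 · 3 = 9
  Term 4 contributes 8 + 4 · 3 = 20
p(3) = ⊕ of these = min[-1, 5, 5, 9, 20] = -1.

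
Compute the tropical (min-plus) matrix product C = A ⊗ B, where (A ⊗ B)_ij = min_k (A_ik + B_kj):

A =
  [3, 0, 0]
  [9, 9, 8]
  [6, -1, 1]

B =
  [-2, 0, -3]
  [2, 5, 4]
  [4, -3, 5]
A ⊗ B =
  [1, -3, 0]
  [7, 5, 6]
  [1, -2, 3]

Apply the min-plus product entry-by-entry:
  C[0][0] = min over k of (A[0][0] + B[0][0] = 3 + -2 = 1, A[0][1] + B[1][0] = 0 + 2 = 2, A[0][2] + B[2][0] = 0 + 4 = 4) = 1 (attained at k = 0)
  C[0][1] = min over k of (A[0][0] + B[0][1] = 3 + 0 = 3, A[0][1] + B[1][1] = 0 + 5 = 5, A[0][2] + B[2][1] = 0 + -3 = -3) = -3 (attained at k = 2)
  C[0][2] = min over k of (A[0][0] + B[0][2] = 3 + -3 = 0, A[0][1] + B[1][2] = 0 + 4 = 4, A[0][2] + B[2][2] = 0 + 5 = 5) = 0 (attained at k = 0)
  C[1][0] = min over k of (A[1][0] + B[0][0] = 9 + -2 = 7, A[1][1] + B[1][0] = 9 + 2 = 11, A[1][2] + B[2][0] = 8 + 4 = 12) = 7 (attained at k = 0)
  C[1][1] = min over k of (A[1][0] + B[0][1] = 9 + 0 = 9, A[1][1] + B[1][1] = 9 + 5 = 14, A[1][2] + B[2][1] = 8 + -3 = 5) = 5 (attained at k = 2)
  C[1][2] = min over k of (A[1][0] + B[0][2] = 9 + -3 = 6, A[1][1] + B[1][2] = 9 + 4 = 13, A[1][2] + B[2][2] = 8 + 5 = 13) = 6 (attained at k = 0)
  C[2][0] = min over k of (A[2][0] + B[0][0] = 6 + -2 = 4, A[2][1] + B[1][0] = -1 + 2 = 1, A[2][2] + B[2][0] = 1 + 4 = 5) = 1 (attained at k = 1)
  C[2][1] = min over k of (A[2][0] + B[0][1] = 6 + 0 = 6, A[2][1] + B[1][1] = -1 + 5 = 4, A[2][2] + B[2][1] = 1 + -3 = -2) = -2 (attained at k = 2)
  C[2][2] = min over k of (A[2][0] + B[0][2] = 6 + -3 = 3, A[2][1] + B[1][2] = -1 + 4 = 3, A[2][2] + B[2][2] = 1 + 5 = 6) = 3 (attained at k = 0)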